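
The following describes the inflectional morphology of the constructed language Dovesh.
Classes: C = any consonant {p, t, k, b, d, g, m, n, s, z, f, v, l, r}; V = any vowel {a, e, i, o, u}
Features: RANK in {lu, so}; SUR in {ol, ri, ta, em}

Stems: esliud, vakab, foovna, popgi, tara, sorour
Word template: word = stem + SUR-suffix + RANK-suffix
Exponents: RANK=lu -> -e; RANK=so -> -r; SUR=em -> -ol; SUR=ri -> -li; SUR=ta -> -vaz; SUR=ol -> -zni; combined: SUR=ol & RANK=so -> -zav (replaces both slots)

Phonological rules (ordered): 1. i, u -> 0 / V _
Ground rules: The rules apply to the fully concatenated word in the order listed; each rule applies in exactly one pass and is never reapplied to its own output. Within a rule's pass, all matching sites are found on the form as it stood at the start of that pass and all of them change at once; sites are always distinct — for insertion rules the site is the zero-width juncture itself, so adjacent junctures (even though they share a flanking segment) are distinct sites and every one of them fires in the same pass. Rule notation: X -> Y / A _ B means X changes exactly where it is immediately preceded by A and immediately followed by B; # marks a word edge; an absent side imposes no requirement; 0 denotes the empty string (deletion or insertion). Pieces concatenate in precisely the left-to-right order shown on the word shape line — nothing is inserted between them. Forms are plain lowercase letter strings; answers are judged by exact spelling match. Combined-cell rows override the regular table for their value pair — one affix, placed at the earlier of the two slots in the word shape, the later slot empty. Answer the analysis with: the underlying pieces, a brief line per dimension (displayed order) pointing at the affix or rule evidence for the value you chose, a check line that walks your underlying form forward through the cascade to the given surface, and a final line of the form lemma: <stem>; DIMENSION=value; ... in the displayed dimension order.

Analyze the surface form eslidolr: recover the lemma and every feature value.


underlying: esliud-ol-r
RANK=so - signalled by the affix -r
SUR=em - signalled by the affix -ol
check: esliudolr -> eslidolr
lemma: esliud; RANK=so; SUR=em


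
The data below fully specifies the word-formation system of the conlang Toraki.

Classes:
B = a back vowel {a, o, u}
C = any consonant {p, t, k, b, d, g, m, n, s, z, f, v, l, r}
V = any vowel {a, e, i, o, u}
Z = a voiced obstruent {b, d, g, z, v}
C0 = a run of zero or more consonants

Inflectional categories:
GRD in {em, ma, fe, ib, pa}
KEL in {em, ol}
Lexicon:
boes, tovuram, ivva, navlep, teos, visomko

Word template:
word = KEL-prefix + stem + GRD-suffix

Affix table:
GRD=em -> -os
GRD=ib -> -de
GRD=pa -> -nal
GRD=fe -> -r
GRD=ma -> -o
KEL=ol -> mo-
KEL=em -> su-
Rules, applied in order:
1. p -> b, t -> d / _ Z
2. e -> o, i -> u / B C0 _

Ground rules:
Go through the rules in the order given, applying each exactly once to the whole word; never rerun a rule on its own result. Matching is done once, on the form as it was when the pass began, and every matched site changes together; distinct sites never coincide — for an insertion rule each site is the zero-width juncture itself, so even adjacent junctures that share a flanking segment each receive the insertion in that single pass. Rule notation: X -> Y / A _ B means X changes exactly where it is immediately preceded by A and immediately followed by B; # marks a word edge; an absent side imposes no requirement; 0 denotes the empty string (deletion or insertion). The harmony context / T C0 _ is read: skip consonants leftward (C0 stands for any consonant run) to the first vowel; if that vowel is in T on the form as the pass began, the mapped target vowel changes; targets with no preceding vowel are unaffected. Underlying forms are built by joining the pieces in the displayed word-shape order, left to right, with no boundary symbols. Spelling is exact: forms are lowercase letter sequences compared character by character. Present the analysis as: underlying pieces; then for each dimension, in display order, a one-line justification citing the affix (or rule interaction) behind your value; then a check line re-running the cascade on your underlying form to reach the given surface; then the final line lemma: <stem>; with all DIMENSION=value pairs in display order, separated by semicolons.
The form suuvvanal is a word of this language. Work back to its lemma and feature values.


underlying: su-ivva-nal
GRD=pa - signalled by the affix -nal
KEL=em - signalled by the affix su-
check: suivvanal -> suivvanal -> suuvvanal
lemma: ivva; GRD=pa; KEL=em


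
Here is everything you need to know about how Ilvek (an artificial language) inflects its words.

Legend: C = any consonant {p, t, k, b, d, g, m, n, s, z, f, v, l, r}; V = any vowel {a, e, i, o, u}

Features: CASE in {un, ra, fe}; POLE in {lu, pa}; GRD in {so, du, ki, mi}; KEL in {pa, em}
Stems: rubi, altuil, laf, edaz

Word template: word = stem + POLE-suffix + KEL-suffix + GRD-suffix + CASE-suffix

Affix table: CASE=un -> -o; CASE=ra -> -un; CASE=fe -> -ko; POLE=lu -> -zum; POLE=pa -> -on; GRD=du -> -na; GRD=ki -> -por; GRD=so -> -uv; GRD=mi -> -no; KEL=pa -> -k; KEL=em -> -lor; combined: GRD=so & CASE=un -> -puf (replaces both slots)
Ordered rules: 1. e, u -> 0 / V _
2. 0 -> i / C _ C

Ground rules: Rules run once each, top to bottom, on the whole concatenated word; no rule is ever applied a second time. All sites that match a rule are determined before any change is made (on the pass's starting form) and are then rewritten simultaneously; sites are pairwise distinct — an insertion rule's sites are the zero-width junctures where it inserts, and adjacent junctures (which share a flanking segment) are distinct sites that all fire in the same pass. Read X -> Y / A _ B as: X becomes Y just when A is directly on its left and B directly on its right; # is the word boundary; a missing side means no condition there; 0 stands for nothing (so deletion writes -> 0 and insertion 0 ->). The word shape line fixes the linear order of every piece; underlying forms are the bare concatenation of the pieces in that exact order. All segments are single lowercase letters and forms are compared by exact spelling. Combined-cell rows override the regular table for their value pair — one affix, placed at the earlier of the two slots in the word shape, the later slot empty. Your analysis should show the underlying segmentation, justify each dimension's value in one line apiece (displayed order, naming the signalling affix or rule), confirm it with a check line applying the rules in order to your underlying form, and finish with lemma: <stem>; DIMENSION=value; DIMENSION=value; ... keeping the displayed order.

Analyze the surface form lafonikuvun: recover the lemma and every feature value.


underlying: laf-on-k-uv-un
CASE=ra - signalled by the affix -un
POLE=pa - signalled by the affix -on
GRD=so - signalled by the affix -uv
KEL=pa - signalled by the affix -k
check: lafonkuvun -> lafonkuvun -> lafonikuvun
lemma: laf; CASE=ra; POLE=pa; GRD=so; KEL=pa


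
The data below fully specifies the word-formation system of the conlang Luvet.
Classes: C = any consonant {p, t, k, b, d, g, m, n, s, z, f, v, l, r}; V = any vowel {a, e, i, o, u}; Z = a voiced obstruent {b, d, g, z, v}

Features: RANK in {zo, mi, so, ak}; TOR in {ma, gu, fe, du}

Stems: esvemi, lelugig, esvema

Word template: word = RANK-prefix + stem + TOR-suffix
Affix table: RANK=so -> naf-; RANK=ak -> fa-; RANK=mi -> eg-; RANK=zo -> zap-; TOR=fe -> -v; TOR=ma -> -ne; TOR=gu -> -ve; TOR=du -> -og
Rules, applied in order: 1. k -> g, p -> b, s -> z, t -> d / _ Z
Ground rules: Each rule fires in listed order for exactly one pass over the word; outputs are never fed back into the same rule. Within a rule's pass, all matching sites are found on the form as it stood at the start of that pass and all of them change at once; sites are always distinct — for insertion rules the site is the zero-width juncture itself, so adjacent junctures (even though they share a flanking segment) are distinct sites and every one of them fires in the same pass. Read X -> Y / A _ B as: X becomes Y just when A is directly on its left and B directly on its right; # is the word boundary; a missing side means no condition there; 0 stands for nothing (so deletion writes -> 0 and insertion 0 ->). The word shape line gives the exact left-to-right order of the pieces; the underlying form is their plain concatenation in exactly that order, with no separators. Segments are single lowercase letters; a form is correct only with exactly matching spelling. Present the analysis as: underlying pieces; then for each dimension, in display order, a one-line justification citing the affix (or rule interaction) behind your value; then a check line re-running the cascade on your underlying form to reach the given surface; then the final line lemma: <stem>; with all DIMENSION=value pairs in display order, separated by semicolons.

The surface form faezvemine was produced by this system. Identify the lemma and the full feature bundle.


underlying: fa-esvemi-ne
RANK=ak - signalled by the affix fa-
TOR=ma - signalled by the affix -ne
check: faesvemine -> faezvemine
lemma: esvemi; RANK=ak; TOR=ma


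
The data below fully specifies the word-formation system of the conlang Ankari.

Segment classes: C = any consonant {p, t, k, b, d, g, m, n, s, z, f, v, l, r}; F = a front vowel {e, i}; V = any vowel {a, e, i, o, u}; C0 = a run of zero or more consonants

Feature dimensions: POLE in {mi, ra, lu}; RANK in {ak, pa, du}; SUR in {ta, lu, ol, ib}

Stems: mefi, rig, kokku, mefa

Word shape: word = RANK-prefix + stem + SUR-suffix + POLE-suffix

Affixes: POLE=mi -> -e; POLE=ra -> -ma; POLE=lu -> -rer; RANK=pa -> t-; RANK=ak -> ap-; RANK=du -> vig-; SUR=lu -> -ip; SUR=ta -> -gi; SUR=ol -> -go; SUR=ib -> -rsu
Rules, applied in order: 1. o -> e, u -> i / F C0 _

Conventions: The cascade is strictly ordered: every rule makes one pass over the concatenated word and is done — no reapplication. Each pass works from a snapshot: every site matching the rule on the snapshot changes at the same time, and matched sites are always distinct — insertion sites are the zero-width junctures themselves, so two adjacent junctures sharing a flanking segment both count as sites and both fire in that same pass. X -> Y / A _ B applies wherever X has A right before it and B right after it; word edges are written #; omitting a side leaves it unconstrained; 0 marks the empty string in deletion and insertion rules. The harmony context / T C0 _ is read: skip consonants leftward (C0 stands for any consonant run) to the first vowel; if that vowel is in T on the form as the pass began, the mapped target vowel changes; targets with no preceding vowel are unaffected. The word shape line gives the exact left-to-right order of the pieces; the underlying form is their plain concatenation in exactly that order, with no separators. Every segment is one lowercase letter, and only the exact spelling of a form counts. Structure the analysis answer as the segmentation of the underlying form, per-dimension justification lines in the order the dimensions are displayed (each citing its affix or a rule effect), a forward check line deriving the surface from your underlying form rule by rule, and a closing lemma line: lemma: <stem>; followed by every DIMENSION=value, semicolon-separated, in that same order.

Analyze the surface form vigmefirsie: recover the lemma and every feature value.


underlying: vig-mefi-rsu-e
POLE=mi - signalled by the affix -e
RANK=du - signalled by the affix vig-
SUR=ib - signalled by the affix -rsu
check: vigmefirsue -> vigmefirsie
lemma: mefi; POLE=mi; RANK=du; SUR=ib


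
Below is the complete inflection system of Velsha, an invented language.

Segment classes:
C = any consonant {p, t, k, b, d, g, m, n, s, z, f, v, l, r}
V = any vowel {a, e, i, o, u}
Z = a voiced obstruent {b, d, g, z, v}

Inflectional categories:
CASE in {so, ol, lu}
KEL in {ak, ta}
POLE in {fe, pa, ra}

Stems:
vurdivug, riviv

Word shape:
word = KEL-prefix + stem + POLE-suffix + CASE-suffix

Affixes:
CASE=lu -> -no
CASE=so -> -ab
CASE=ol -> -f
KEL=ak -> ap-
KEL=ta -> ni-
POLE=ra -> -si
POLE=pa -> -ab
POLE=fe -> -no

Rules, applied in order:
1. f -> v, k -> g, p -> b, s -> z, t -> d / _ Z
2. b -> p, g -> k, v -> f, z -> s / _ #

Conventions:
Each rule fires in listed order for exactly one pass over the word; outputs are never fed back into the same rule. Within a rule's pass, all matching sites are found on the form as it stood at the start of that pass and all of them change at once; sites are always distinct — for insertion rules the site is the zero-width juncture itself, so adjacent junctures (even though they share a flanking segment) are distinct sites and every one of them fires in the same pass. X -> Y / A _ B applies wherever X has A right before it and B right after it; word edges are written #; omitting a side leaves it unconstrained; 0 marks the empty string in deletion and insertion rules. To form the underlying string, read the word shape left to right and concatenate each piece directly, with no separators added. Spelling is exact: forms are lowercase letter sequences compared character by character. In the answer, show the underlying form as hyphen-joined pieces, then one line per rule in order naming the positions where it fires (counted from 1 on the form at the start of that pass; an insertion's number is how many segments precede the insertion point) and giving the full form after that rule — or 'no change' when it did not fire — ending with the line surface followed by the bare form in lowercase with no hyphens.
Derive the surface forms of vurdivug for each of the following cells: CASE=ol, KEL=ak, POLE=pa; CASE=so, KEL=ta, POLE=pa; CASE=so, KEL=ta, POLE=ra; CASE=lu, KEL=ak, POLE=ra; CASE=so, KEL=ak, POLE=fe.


cell CASE=ol, KEL=ak, POLE=pa:
underlying: ap-vurdivug-ab-f
1. f -> v, k -> g, p -> b, s -> z, t -> d / _ Z: fires at position(s) 2: abvurdivugabf
2. b -> p, g -> k, v -> f, z -> s / _ #: no change
surface: abvurdivugabf

cell CASE=so, KEL=ta, POLE=pa:
underlying: ni-vurdivug-ab-ab
1. f -> v, k -> g, p -> b, s -> z, t -> d / _ Z: no change
2. b -> p, g -> k, v -> f, z -> s / _ #: fires at position(s) 14: nivurdivugabap
surface: nivurdivugabap

cell CASE=so, KEL=ta, POLE=ra:
underlying: ni-vurdivug-si-ab
1. f -> v, k -> g, p -> b, s -> z, t -> d / _ Z: no change
2. b -> p, g -> k, v -> f, z -> s / _ #: fires at position(s) 14: nivurdivugsiap
surface: nivurdivugsiap

cell CASE=lu, KEL=ak, POLE=ra:
underlying: ap-vurdivug-si-no
1. f -> v, k -> g, p -> b, s -> z, t -> d / _ Z: fires at position(s) 2: abvurdivugsino
2. b -> p, g -> k, v -> f, z -> s / _ #: no change
surface: abvurdivugsino

cell CASE=so, KEL=ak, POLE=fe:
underlying: ap-vurdivug-no-ab
1. f -> v, k -> g, p -> b, s -> z, t -> d / _ Z: fires at position(s) 2: abvurdivugnoab
2. b -> p, g -> k, v -> f, z -> s / _ #: fires at position(s) 14: abvurdivugnoap
surface: abvurdivugnoap


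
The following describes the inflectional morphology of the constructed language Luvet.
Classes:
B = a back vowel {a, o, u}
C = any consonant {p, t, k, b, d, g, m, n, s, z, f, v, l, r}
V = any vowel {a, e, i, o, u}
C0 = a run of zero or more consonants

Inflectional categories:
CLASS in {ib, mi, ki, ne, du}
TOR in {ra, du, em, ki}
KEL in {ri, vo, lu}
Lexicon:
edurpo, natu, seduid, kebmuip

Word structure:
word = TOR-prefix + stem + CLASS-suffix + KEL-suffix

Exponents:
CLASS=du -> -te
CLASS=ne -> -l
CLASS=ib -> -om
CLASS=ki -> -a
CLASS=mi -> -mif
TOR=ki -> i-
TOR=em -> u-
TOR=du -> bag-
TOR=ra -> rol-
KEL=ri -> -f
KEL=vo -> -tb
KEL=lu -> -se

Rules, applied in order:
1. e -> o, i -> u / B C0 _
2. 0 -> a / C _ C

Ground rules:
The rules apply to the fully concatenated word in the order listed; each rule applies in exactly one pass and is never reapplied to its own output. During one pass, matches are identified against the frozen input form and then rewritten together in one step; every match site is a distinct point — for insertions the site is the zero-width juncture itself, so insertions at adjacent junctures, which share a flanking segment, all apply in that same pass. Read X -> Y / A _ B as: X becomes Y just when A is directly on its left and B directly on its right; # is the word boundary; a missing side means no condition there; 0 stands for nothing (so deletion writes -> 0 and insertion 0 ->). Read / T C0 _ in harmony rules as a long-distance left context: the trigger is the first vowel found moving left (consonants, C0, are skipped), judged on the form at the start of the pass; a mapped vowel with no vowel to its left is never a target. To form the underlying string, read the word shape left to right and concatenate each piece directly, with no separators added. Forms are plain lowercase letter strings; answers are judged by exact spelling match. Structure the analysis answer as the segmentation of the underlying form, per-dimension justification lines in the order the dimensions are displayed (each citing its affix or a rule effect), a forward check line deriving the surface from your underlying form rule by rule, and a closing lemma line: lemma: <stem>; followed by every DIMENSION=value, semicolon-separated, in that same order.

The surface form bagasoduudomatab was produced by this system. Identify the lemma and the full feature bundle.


underlying: bag-seduid-om-tb
CLASS=ib - signalled by the affix -om
TOR=du - signalled by the affix bag-
KEL=vo - signalled by the affix -tb
check: bagseduidomtb -> bagsoduudomtb -> bagasoduudomatab
lemma: seduid; CLASS=ib; TOR=du; KEL=vo


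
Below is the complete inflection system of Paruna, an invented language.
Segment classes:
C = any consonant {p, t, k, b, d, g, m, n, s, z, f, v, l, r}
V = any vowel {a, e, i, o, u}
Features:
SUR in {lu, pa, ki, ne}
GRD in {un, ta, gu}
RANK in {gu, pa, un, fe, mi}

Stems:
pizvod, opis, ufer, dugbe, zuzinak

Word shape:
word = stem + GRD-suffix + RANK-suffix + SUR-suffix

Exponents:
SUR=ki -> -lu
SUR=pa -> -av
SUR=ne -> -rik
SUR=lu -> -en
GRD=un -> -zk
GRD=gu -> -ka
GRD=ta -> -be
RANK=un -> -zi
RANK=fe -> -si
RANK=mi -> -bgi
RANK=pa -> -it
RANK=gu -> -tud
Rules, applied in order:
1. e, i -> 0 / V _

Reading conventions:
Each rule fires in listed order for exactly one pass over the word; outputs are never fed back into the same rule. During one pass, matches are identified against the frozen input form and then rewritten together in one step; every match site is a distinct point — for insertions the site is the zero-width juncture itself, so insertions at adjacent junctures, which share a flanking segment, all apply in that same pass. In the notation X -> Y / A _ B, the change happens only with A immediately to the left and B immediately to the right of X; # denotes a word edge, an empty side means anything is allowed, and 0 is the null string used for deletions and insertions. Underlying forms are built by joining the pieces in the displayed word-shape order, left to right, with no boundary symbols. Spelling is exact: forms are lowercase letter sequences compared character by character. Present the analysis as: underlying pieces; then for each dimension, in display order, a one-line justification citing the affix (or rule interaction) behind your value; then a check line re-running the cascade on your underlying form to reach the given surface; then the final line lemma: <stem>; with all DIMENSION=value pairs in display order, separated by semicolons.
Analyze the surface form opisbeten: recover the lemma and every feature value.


underlying: opis-be-it-en
SUR=lu - signalled by the affix -en
GRD=ta - signalled by the affix -be
RANK=pa - signalled by the affix -it
check: opisbeiten -> opisbeten
lemma: opis; SUR=lu; GRD=ta; RANK=pa


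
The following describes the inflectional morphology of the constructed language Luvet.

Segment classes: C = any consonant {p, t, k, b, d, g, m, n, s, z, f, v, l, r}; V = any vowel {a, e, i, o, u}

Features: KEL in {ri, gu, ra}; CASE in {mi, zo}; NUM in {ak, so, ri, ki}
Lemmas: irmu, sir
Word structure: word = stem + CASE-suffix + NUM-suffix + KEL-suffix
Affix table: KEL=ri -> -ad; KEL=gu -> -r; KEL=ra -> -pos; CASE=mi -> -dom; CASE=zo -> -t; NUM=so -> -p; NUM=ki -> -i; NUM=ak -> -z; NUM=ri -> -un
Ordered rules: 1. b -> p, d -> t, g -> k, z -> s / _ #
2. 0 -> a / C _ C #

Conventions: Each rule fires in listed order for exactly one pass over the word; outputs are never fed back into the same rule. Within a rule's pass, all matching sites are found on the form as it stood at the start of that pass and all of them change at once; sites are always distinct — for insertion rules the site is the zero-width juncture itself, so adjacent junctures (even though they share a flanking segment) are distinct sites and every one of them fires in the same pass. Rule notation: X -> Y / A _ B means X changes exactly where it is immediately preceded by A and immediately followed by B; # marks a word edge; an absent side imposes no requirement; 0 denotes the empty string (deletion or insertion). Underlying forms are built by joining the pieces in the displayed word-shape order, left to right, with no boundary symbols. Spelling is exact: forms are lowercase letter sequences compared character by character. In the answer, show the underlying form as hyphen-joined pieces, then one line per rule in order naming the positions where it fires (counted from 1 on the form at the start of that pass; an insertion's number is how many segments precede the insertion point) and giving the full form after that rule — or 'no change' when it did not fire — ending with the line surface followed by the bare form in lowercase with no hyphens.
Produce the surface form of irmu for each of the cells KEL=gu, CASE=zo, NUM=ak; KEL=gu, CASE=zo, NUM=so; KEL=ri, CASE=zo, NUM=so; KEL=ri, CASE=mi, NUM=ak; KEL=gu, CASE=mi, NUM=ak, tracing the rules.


cell KEL=gu, CASE=zo, NUM=ak:
underlying: irmu-t-z-r
1. b -> p, d -> t, g -> k, z -> s / _ #: no change
2. 0 -> a / C _ C #: inserts after position(s) 6: irmutzar
surface: irmutzar

cell KEL=gu, CASE=zo, NUM=so:
underlying: irmu-t-p-r
1. b -> p, d -> t, g -> k, z -> s / _ #: no change
2. 0 -> a / C _ C #: inserts after position(s) 6: irmutpar
surface: irmutpar

cell KEL=ri, CASE=zo, NUM=so:
underlying: irmu-t-p-ad
1. b -> p, d -> t, g -> k, z -> s / _ #: fires at position(s) 8: irmutpat
2. 0 -> a / C _ C #: no change
surface: irmutpat

cell KEL=ri, CASE=mi, NUM=ak:
underlying: irmu-dom-z-ad
1. b -> p, d -> t, g -> k, z -> s / _ #: fires at position(s) 10: irmudomzat
2. 0 -> a / C _ C #: no change
surface: irmudomzat

cell KEL=gu, CASE=mi, NUM=ak:
underlying: irmu-dom-z-r
1. b -> p, d -> t, g -> k, z -> s / _ #: no change
2. 0 -> a / C _ C #: inserts after position(s) 8: irmudomzar
surface: irmudomzar


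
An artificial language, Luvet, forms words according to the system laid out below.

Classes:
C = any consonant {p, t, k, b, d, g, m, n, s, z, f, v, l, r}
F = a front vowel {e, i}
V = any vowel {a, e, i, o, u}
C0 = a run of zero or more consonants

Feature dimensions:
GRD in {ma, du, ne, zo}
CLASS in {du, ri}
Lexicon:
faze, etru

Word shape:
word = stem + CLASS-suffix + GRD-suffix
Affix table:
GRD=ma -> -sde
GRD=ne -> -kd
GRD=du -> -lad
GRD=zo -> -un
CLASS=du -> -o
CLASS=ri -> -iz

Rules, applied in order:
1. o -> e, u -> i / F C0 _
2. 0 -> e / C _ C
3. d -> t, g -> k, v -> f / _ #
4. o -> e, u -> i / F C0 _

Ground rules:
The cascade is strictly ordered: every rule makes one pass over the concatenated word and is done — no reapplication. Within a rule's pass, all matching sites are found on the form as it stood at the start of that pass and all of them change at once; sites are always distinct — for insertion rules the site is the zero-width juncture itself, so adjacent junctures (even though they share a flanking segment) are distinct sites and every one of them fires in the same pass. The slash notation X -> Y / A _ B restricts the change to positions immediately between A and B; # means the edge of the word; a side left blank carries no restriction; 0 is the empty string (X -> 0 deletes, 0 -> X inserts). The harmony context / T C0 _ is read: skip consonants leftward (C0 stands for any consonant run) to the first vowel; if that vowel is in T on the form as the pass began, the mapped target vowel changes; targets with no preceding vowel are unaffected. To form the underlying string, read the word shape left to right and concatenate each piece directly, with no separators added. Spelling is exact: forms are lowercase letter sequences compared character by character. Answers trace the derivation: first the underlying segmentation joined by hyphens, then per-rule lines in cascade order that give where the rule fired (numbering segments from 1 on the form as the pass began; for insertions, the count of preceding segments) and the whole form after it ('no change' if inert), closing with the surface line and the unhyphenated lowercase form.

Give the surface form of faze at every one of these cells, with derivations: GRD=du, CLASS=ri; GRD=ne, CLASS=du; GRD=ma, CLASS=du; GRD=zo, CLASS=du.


cell GRD=du, CLASS=ri:
underlying: faze-iz-lad
1. o -> e, u -> i / F C0 _: no change
2. 0 -> e / C _ C: inserts after position(s) 6: fazeizelad
3. d -> t, g -> k, v -> f / _ #: fires at position(s) 10: fazeizelat
4. o -> e, u -> i / F C0 _: no change
surface: fazeizelat

cell GRD=ne, CLASS=du:
underlying: faze-o-kd
1. o -> e, u -> i / F C0 _: fires at position(s) 5: fazeekd
2. 0 -> e / C _ C: inserts after position(s) 6: fazeeked
3. d -> t, g -> k, v -> f / _ #: fires at position(s) 8: fazeeket
4. o -> e, u -> i / F C0 _: no change
surface: fazeeket

cell GRD=ma, CLASS=du:
underlying: faze-o-sde
1. o -> e, u -> i / F C0 _: fires at position(s) 5: fazeesde
2. 0 -> e / C _ C: inserts after position(s) 6: fazeesede
3. d -> t, g -> k, v -> f / _ #: no change
4. o -> e, u -> i / F C0 _: no change
surface: fazeesede

cell GRD=zo, CLASS=du:
underlying: faze-o-un
1. o -> e, u -> i / F C0 _: fires at position(s) 5: fazeeun
2. 0 -> e / C _ C: no change
3. d -> t, g -> k, v -> f / _ #: no change
4. o -> e, u -> i / F C0 _: fires at position(s) 6: fazeein
surface: fazeein


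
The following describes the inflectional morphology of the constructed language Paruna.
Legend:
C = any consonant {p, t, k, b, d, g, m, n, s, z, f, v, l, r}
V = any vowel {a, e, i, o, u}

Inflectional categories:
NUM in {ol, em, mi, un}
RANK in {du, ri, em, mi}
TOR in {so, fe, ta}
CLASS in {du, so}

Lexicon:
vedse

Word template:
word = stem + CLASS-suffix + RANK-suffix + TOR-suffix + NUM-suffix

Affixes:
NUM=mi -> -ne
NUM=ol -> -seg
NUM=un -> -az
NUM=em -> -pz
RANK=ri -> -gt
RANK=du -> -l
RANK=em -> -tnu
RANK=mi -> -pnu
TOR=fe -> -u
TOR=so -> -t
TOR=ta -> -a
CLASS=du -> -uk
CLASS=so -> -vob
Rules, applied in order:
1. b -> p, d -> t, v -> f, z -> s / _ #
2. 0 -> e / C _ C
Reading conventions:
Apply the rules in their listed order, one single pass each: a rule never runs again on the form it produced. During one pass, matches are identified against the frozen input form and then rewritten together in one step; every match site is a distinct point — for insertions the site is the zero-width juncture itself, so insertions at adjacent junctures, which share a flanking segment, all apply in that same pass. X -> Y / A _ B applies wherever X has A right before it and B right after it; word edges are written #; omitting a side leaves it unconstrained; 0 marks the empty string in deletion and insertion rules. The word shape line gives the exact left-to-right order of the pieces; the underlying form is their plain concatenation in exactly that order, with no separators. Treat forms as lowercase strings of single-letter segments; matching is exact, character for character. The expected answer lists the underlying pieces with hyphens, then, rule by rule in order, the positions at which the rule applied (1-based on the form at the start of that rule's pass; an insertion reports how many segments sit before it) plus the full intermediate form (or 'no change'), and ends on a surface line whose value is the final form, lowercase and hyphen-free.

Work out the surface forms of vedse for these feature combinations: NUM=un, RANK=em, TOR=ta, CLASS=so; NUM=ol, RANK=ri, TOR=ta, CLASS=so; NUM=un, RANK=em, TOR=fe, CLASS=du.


cell NUM=un, RANK=em, TOR=ta, CLASS=so:
underlying: vedse-vob-tnu-a-az
1. b -> p, d -> t, v -> f, z -> s / _ #: fires at position(s) 14: vedsevobtnuaas
2. 0 -> e / C _ C: inserts after position(s) 3, 8, 9: vedesevobetenuaas
surface: vedesevobetenuaas

cell NUM=ol, RANK=ri, TOR=ta, CLASS=so:
underlying: vedse-vob-gt-a-seg
1. b -> p, d -> t, v -> f, z -> s / _ #: no change
2. 0 -> e / C _ C: inserts after position(s) 3, 8, 9: vedesevobegetaseg
surface: vedesevobegetaseg

cell NUM=un, RANK=em, TOR=fe, CLASS=du:
underlying: vedse-uk-tnu-u-az
1. b -> p, d -> t, v -> f, z -> s / _ #: fires at position(s) 13: vedseuktnuuas
2. 0 -> e / C _ C: inserts after position(s) 3, 7, 8: vedeseuketenuuas
surface: vedeseuketenuuas


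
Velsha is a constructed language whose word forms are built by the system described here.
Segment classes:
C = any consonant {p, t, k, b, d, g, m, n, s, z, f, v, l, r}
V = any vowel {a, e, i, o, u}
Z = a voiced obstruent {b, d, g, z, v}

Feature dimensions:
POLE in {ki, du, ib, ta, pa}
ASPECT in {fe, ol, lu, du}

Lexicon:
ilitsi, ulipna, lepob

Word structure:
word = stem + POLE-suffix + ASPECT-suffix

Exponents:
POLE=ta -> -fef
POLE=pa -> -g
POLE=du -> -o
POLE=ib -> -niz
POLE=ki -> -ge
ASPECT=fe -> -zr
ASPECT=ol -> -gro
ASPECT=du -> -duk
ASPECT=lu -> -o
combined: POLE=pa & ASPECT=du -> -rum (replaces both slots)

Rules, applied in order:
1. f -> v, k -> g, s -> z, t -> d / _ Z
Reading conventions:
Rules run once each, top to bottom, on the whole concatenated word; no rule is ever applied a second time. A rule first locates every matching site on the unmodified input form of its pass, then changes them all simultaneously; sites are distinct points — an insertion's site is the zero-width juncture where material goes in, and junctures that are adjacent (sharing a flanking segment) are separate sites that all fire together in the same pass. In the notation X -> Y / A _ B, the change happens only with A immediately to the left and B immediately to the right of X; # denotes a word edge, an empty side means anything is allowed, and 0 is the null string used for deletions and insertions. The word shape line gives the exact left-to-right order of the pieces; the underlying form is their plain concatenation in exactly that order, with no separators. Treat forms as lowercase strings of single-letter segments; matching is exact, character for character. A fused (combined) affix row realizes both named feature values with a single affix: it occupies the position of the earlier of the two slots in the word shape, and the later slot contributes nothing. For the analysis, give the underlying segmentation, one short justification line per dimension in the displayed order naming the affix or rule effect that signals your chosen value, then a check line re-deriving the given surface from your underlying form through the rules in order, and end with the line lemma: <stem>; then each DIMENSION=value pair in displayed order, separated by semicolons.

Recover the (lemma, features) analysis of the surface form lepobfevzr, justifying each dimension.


underlying: lepob-fef-zr
POLE=ta - signalled by the affix -fef
ASPECT=fe - signalled by the affix -zr
check: lepobfefzr -> lepobfevzr
lemma: lepob; POLE=ta; ASPECT=fe


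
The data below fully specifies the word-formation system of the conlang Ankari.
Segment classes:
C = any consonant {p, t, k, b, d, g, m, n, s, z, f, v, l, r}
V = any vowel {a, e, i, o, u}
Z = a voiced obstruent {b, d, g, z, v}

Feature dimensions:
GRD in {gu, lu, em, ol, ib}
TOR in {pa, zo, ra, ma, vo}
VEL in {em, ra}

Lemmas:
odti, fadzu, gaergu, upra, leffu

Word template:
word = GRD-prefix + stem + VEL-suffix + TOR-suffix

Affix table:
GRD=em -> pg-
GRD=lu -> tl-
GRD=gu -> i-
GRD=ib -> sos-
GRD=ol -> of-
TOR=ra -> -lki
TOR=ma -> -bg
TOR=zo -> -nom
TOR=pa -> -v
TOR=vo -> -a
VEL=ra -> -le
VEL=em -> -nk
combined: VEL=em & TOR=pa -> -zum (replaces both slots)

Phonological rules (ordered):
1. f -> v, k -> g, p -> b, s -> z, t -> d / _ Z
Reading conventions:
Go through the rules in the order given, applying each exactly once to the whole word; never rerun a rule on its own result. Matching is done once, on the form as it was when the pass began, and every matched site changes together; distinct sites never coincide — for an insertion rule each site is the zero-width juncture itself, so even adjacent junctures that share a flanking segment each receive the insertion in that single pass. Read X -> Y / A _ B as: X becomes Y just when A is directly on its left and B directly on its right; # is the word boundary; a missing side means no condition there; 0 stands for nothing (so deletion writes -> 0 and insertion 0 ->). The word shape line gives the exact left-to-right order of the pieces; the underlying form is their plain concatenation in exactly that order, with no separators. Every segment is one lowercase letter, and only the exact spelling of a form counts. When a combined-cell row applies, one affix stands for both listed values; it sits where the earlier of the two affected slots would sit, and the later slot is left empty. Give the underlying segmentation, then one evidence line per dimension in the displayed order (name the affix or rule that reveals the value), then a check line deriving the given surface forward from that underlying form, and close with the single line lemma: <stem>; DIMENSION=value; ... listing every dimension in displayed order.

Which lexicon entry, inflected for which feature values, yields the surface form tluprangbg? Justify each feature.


underlying: tl-upra-nk-bg
GRD=lu - signalled by the affix tl-
TOR=ma - signalled by the affix -bg
VEL=em - signalled by the affix -nk
check: tluprankbg -> tluprangbg
lemma: upra; GRD=lu; TOR=ma; VEL=em


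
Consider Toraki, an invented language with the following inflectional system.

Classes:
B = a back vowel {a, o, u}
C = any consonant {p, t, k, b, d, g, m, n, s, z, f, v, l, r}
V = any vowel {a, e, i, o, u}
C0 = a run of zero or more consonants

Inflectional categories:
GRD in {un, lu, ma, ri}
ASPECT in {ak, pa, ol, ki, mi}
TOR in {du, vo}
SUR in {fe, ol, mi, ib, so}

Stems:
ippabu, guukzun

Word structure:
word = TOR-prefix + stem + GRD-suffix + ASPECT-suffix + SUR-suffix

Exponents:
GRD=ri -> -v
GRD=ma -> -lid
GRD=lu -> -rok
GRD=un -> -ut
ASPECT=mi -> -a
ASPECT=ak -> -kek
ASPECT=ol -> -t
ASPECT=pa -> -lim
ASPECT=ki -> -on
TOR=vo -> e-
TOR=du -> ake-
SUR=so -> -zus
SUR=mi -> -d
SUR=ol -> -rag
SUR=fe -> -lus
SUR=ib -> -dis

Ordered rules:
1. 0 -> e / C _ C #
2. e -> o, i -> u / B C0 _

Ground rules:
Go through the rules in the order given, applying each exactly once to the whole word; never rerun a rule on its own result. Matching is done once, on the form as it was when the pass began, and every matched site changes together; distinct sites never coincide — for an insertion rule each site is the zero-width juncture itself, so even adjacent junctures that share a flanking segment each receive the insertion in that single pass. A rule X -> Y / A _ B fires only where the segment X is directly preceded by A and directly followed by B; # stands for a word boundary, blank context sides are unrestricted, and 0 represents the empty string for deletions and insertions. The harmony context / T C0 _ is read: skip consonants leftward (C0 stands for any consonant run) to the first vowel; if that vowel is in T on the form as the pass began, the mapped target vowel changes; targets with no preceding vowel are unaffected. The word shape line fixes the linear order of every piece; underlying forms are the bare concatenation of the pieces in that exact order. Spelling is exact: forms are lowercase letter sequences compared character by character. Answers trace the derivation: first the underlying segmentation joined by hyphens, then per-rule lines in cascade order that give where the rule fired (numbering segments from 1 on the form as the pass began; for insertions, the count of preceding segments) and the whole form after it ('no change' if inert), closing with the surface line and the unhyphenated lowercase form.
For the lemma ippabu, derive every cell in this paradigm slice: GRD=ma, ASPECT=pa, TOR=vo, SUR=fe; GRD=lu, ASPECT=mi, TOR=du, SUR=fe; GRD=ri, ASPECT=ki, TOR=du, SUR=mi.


cell GRD=ma, ASPECT=pa, TOR=vo, SUR=fe:
underlying: e-ippabu-lid-lim-lus
1. 0 -> e / C _ C #: no change
2. e -> o, i -> u / B C0 _: fires at position(s) 9: eippabuludlimlus
surface: eippabuludlimlus

cell GRD=lu, ASPECT=mi, TOR=du, SUR=fe:
underlying: ake-ippabu-rok-a-lus
1. 0 -> e / C _ C #: no change
2. e -> o, i -> u / B C0 _: fires at position(s) 3: akoippaburokalus
surface: akoippaburokalus

cell GRD=ri, ASPECT=ki, TOR=du, SUR=mi:
underlying: ake-ippabu-v-on-d
1. 0 -> e / C _ C #: inserts after position(s) 12: akeippabuvoned
2. e -> o, i -> u / B C0 _: fires at position(s) 3, 13: akoippabuvonod
surface: akoippabuvonod


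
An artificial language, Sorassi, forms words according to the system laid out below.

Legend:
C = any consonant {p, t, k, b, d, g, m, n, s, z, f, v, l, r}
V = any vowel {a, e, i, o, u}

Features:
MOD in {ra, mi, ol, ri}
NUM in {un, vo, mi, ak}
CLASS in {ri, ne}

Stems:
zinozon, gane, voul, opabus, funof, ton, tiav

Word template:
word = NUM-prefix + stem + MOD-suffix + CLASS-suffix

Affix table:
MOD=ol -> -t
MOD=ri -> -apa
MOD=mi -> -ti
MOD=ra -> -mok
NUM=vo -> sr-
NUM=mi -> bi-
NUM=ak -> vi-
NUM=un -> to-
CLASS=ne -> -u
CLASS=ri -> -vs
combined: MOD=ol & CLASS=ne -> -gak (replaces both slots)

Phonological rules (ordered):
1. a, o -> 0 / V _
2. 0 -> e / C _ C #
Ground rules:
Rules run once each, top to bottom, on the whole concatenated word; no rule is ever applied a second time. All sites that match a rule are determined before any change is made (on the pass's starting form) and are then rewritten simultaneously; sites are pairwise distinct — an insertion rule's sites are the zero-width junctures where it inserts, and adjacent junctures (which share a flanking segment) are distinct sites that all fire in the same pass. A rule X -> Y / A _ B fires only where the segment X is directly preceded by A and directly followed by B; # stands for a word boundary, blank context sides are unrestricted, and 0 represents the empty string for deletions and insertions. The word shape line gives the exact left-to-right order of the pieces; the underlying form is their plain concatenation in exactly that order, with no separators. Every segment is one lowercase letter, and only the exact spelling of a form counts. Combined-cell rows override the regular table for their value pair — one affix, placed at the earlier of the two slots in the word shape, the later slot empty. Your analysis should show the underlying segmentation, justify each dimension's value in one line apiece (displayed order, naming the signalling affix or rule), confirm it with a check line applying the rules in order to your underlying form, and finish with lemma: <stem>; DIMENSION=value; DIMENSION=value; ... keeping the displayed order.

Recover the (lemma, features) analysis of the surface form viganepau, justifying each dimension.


underlying: vi-gane-apa-u
MOD=ri - signalled by the affix -apa
NUM=ak - signalled by the affix vi-
CLASS=ne - signalled by the affix -u
check: viganeapau -> viganepau -> viganepau
lemma: gane; MOD=ri; NUM=ak; CLASS=ne


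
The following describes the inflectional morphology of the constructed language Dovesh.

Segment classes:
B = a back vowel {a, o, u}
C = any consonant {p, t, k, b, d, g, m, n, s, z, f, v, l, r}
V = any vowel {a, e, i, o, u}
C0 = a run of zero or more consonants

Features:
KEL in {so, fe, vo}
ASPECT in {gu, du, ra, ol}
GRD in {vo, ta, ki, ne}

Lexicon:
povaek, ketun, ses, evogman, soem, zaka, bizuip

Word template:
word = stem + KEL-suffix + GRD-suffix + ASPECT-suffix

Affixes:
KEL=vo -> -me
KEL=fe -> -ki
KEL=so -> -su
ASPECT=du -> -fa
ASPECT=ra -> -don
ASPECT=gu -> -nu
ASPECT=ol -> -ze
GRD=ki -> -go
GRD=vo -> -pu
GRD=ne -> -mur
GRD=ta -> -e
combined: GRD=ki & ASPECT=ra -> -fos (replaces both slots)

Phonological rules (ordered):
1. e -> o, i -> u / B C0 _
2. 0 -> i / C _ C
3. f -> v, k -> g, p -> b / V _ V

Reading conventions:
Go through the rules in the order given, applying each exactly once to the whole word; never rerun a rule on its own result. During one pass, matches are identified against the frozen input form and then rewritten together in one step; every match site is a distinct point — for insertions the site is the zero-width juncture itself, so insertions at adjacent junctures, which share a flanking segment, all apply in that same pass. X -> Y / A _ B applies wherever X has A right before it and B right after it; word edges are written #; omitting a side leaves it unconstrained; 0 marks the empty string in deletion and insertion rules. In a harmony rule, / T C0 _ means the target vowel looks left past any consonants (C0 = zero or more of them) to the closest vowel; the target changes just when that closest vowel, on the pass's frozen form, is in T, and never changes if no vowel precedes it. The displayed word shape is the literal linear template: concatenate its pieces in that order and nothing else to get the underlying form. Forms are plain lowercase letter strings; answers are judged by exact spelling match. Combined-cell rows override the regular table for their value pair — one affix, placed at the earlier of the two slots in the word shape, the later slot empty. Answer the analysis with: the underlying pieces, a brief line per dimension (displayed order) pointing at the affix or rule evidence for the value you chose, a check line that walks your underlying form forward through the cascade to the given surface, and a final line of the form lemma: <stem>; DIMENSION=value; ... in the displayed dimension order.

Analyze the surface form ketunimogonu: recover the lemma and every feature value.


underlying: ketun-me-go-nu
KEL=vo - signalled by the affix -me
ASPECT=gu - signalled by the affix -nu
GRD=ki - signalled by the affix -go
check: ketunmegonu -> ketunmogonu -> ketunimogonu -> ketunimogonu
lemma: ketun; KEL=vo; ASPECT=gu; GRD=ki
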